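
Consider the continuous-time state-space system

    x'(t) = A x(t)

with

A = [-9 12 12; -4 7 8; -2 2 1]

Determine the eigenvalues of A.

-3, -1, 3

det(sI - A) = s^3 - (tr A)s^2 + (M11 + M22 + M33)s - det A, where Mii is the 2×2 principal minor of A obtained by deleting row i and column i.
tr A = (-9) + 7 + 1 = -1; M11 = 7·1 - 8·2 = 7 - 16 = -9; M22 = (-9)·1 - 12·(-2) = -9 - (-24) = 15; M33 = (-9)·7 - 12·(-4) = -63 - (-48) = -15; sum of minors = -9.
det A = (-9)·(7·1 - 8·2) - 12·((-4)·1 - 8·(-2)) + 12·((-4)·2 - 7·(-2)) = (-9)·(-9) - 12·12 + 12·6 = 9.
So p(s) = det(sI - A) = s^3 + s^2 - 9s - 9.
Rational-root test: any integer root divides -9. Testing small divisors, s = -1 works: p(-1) = -1 + 1 + 9 + (-9) = 0, so (s + 1) is a factor.
Dividing, p(s) = (s + 1)(s^2 - 9).
Factor s^2 - 9: two numbers with sum 0 and product -9 are 3 and -3, so s^2 - 9 = (s - 3)(s + 3).
Hence p(s) = (s - 3) (s + 1) (s + 3), with roots -3, -1, 3.
At least one eigenvalue has non-negative real part, so the system is not asymptotically stable.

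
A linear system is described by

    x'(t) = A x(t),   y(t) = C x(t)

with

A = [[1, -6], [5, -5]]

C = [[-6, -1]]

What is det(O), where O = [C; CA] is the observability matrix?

-257

CA = [[-11, 41]]
Observability matrix O = [C; CA] = [[-6, -1], [-11, 41]]
det(O) = (-6)·41 - (-1)·(-11) = -246 - 11 = -257
Since det(O) ≠ 0, rank(O) = 2 and the system is completely observable.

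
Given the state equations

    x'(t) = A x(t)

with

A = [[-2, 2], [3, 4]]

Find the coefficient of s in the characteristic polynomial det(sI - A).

-2

For a 2×2 matrix, det(sI - A) = s^2 - (tr A)s + det A.
tr A = 2, det A = -14.
So p(s) = s^2 - 2s - 14.
The coefficient of s is -2.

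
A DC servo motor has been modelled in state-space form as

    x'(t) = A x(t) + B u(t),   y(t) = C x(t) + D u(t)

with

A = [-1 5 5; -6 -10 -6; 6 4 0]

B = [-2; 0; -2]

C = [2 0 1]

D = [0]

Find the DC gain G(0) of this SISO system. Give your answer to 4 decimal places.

-13.6667

G(0) = C(-A)^{-1}B + D = -C A^{-1} B + D.
det A = -24, so A^{-1} = (1/-24)·adj(A) = [[-1, -5/6, -5/6], [3/2, 5/4, 3/2], [-3/2, -17/12, -5/3]]
A^{-1} B = [11/3, -6, 19/3]^T
C A^{-1} B = 41/3
G(0) = D - C A^{-1} B = 0 - (41/3) = -41/3 ≈ -13.6667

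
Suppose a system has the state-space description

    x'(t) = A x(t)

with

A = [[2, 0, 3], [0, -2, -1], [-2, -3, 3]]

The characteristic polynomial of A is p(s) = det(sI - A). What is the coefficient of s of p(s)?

Expand det(sI - A) for the 3×3 matrix.
p(s) = s^3 - 3s^2 - s + 30.
(Check: constant term = det(-A) = (-1)^3 det A = 30; coefficient of s^2 = -tr A = -3.)
The coefficient of s is -1.

-1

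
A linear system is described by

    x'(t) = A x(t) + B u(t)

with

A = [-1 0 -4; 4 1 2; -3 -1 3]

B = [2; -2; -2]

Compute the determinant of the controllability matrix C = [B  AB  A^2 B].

AB = [[6], [2], [-10]]
A^2B = [[34], [6], [-50]]
Controllability matrix C = [B  AB  A^2B] = [[2, 6, 34], [-2, 2, 6], [-2, -10, -50]]
Expanding along the first row, det(C) = 2·(2·(-50) - 6·(-10)) - 6·((-2)·(-50) - 6·(-2)) + 34·((-2)·(-10) - 2·(-2)) = 2·(-40) - 6·112 + 34·24 = 64
Since det(C) ≠ 0, rank(C) = 3 and the system is completely controllable.

64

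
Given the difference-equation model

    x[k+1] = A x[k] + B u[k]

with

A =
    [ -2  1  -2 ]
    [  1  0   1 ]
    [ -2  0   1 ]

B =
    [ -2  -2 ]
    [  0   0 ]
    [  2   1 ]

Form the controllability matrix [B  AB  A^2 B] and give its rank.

3

AB = [[0, 2], [0, -1], [6, 5]]
A^2B = [[-12, -15], [6, 7], [6, 1]]
Controllability matrix C = [B  AB  A^2B] = [[-2, -2, 0, 2, -12, -15], [0, 0, 0, -1, 6, 7], [2, 1, 6, 5, 6, 1]]
Take the 3×3 submatrix of C formed by columns 1, 2, 4: [[-2, -2, 2], [0, 0, -1], [2, 1, 5]]. Its determinant is (-2)·(0·5 - (-1)·1) - (-2)·(0·5 - (-1)·2) + 2·(0·1 - 0·2) = (-2)·1 - (-2)·2 + 2·0 = 2 ≠ 0.
So rank(C) ≥ 3; since C has 3 rows, rank(C) = 3.
rank(C) = 3 = n, so the pair (A, B) is completely controllable.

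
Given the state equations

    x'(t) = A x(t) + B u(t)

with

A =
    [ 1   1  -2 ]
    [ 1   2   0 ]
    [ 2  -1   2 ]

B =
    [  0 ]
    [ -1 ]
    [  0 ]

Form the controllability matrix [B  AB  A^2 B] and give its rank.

AB = [[-1], [-2], [1]]
A^2B = [[-5], [-5], [2]]
Controllability matrix C = [B  AB  A^2B] = [[0, -1, -5], [-1, -2, -5], [0, 1, 2]]
det(C) = 0·((-2)·2 - (-5)·1) - (-1)·((-1)·2 - (-5)·0) + (-5)·((-1)·1 - (-2)·0) = 0·1 - (-1)·(-2) + (-5)·(-1) = 3 ≠ 0, so rank(C) = 3.
rank(C) = 3 = n, so the pair (A, B) is completely controllable.

3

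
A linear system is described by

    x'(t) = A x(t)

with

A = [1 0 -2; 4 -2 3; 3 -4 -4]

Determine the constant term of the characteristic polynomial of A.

-40

Expand det(sI - A) for the 3×3 matrix.
p(s) = s^3 + 5s^2 + 20s - 40.
(Check: constant term = det(-A) = (-1)^3 det A = -40; coefficient of s^2 = -tr A = 5.)
The constant term is -40.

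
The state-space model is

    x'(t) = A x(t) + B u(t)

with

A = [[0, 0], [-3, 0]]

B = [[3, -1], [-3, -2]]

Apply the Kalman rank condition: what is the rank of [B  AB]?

AB = [[0, 0], [-9, 3]]
Controllability matrix C = [B  AB] = [[3, -1, 0, 0], [-3, -2, -9, 3]]
Take the 2×2 submatrix of C formed by columns 1, 2: [[3, -1], [-3, -2]]. Its determinant is 3·(-2) - (-1)·(-3) = -6 - 3 = -9 ≠ 0.
So rank(C) ≥ 2; since C has 2 rows, rank(C) = 2.
rank(C) = 2 = n, so the pair (A, B) is completely controllable.

2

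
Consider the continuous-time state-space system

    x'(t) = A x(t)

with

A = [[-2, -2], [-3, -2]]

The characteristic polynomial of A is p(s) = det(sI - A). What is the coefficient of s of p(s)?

4

For a 2×2 matrix, det(sI - A) = s^2 - (tr A)s + det A.
tr A = -4, det A = -2.
So p(s) = s^2 + 4s - 2.
The coefficient of s is 4.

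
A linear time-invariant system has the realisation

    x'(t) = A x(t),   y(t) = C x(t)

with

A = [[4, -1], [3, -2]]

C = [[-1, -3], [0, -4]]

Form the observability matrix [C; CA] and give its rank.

CA = [[-13, 7], [-12, 8]]
Observability matrix O = [C; CA] = [[-1, -3], [0, -4], [-13, 7], [-12, 8]]
Take the 2×2 submatrix of O formed by rows 1, 2: [[-1, -3], [0, -4]]. Its determinant is (-1)·(-4) - (-3)·0 = 4 - 0 = 4 ≠ 0.
So rank(O) ≥ 2; since O has 2 columns, rank(O) = 2.
rank(O) = 2 = n, so the pair (A, C) is completely observable.

2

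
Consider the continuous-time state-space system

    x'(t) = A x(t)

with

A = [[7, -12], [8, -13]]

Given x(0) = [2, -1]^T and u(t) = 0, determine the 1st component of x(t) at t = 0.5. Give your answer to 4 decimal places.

4.8842

det(sI - A) = s^2 - (tr A)s + det A, with tr A = 7 + (-13) = -6 and det A = 7·(-13) - (-12)·8 = -91 - (-96) = 5.
So p(s) = det(sI - A) = s^2 + 6s + 5.
Factor s^2 + 6s + 5: two numbers with sum -6 and product 5 are -1 and -5, so s^2 + 6s + 5 = (s + 1)(s + 5).
Hence p(s) = (s + 1) (s + 5), with roots -5, -1.
The eigenvalues -5, -1 are distinct and real, so A is diagonalisable and x(t) = e^{At} x(0) = V diag(e^{λ_i t}) V^{-1} x(0), where the columns of V are the eigenvectors.
λ = -5: A - (-5)I = [[12, -12], [8, -8]]. Row 1 gives 12·v1 + (-12)·v2 = 0, so take v_1 = [-1, -1]^T.
λ = -1: A - (-1)I = [[8, -12], [8, -12]]. Row 1 gives 8·v1 + (-12)·v2 = 0, so take v_2 = [3, 2]^T.
V = [v_1 v_2] = [[-1, 3], [-1, 2]] has det V = 1, so V^{-1} = adj(V)/det V = [[2, -3], [1, -1]].
Modal coordinates z(0) = V^{-1} x(0): 2·2 + (-3)·(-1) = 7; 1·2 + (-1)·(-1) = 3; so z(0) = [7, 3]^T.
x_1(t) = Σ_i (v_i)_1 · z_i(0) · e^{λ_i t} (row 1 of V times the modal terms).
x_1(0.5) = (-1)·7·e^{-5·0.5} + 3·3·e^{-1·0.5} = (-7)·0.082085 + 9·0.606531 = 4.8842.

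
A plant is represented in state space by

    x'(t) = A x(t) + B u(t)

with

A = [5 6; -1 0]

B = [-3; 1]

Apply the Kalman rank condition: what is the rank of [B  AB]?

1

AB = [[-9], [3]]
Controllability matrix C = [B  AB] = [[-3, -9], [1, 3]]
Every column of C is a scalar multiple of column 1 = [-3, 1] (multipliers 1, 3), so the columns span a one-dimensional space.
C ≠ 0, hence rank(C) = 1.
rank(C) = 1 < n = 2, so the pair (A, B) is not completely controllable.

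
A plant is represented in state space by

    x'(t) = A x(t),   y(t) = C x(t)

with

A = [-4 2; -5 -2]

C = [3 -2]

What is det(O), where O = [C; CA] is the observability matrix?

26

CA = [[-2, 10]]
Observability matrix O = [C; CA] = [[3, -2], [-2, 10]]
det(O) = 3·10 - (-2)·(-2) = 30 - 4 = 26
Since det(O) ≠ 0, rank(O) = 2 and the system is completely observable.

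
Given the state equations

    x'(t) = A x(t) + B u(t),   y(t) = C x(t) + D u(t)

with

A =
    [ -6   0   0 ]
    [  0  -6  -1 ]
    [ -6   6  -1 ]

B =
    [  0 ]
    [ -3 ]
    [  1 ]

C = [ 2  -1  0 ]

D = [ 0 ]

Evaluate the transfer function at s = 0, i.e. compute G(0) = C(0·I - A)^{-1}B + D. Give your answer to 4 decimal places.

0.3333

G(0) = C(-A)^{-1}B + D = -C A^{-1} B + D.
det A = -72, so A^{-1} = (1/-72)·adj(A) = [[-1/6, 0, 0], [-1/12, -1/12, 1/12], [1/2, -1/2, -1/2]]
A^{-1} B = [0, 1/3, 1]^T
C A^{-1} B = -1/3
G(0) = D - C A^{-1} B = 0 - (-1/3) = 1/3 ≈ 0.3333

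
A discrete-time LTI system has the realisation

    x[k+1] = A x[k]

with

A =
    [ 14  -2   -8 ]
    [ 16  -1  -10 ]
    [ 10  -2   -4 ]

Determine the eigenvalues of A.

det(zI - A) = z^3 - (tr A)z^2 + (M11 + M22 + M33)z - det A, where Mii is the 2×2 principal minor of A obtained by deleting row i and column i.
tr A = 14 + (-1) + (-4) = 9; M11 = (-1)·(-4) - (-10)·(-2) = 4 - 20 = -16; M22 = 14·(-4) - (-8)·10 = -56 - (-80) = 24; M33 = 14·(-1) - (-2)·16 = -14 - (-32) = 18; sum of minors = 26.
det A = 14·((-1)·(-4) - (-10)·(-2)) - (-2)·(16·(-4) - (-10)·10) + (-8)·(16·(-2) - (-1)·10) = 14·(-16) - (-2)·36 + (-8)·(-22) = 24.
So p(z) = det(zI - A) = z^3 - 9z^2 + 26z - 24.
Rational-root test: any integer root divides -24. Testing small divisors, z = 2 works: p(2) = 8 + (-36) + 52 + (-24) = 0, so (z - 2) is a factor.
Dividing, p(z) = (z - 2)(z^2 - 7z + 12).
Factor z^2 - 7z + 12: two numbers with sum 7 and product 12 are 4 and 3, so z^2 - 7z + 12 = (z - 4)(z - 3).
Hence p(z) = (z - 4) (z - 3) (z - 2), with roots 2, 3, 4.

2, 3, 4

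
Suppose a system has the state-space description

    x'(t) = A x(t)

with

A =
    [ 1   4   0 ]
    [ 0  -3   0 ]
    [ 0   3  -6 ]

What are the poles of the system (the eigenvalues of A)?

-6, -3, 1

det(sI - A) = s^3 - (tr A)s^2 + (M11 + M22 + M33)s - det A, where Mii is the 2×2 principal minor of A obtained by deleting row i and column i.
tr A = 1 + (-3) + (-6) = -8; M11 = (-3)·(-6) - 0·3 = 18 - 0 = 18; M22 = 1·(-6) - 0·0 = -6 - 0 = -6; M33 = 1·(-3) - 4·0 = -3 - 0 = -3; sum of minors = 9.
det A = 1·((-3)·(-6) - 0·3) - 4·(0·(-6) - 0·0) + 0·(0·3 - (-3)·0) = 1·18 - 4·0 + 0·0 = 18.
So p(s) = det(sI - A) = s^3 + 8s^2 + 9s - 18.
Rational-root test: any integer root divides -18. Testing small divisors, s = 1 works: p(1) = 1 + 8 + 9 + (-18) = 0, so (s - 1) is a factor.
Dividing, p(s) = (s - 1)(s^2 + 9s + 18).
Factor s^2 + 9s + 18: two numbers with sum -9 and product 18 are -3 and -6, so s^2 + 9s + 18 = (s + 3)(s + 6).
Hence p(s) = (s - 1) (s + 3) (s + 6), with roots -6, -3, 1.
At least one eigenvalue has non-negative real part, so the system is not asymptotically stable.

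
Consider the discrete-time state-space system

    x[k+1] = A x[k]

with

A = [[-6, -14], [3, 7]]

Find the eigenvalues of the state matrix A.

0, 1

det(zI - A) = z^2 - (tr A)z + det A, with tr A = (-6) + 7 = 1 and det A = (-6)·7 - (-14)·3 = -42 - (-42) = 0.
So p(z) = det(zI - A) = z^2 - z.
Factor z^2 - z: two numbers with sum 1 and product 0 are 1 and 0, so z^2 - z = z(z - 1).
Hence p(z) = z (z - 1), with roots 0, 1.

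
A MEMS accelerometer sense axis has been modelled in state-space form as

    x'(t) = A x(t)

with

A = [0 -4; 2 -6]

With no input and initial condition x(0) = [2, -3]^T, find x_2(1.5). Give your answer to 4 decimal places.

0.2291

det(sI - A) = s^2 - (tr A)s + det A, with tr A = 0 + (-6) = -6 and det A = 0·(-6) - (-4)·2 = 0 - (-8) = 8.
So p(s) = det(sI - A) = s^2 + 6s + 8.
Factor s^2 + 6s + 8: two numbers with sum -6 and product 8 are -2 and -4, so s^2 + 6s + 8 = (s + 2)(s + 4).
Hence p(s) = (s + 2) (s + 4), with roots -4, -2.
The eigenvalues -4, -2 are distinct and real, so A is diagonalisable and x(t) = e^{At} x(0) = V diag(e^{λ_i t}) V^{-1} x(0), where the columns of V are the eigenvectors.
λ = -4: A - (-4)I = [[4, -4], [2, -2]]. Row 1 gives 4·v1 + (-4)·v2 = 0, so take v_1 = [-1, -1]^T.
λ = -2: A - (-2)I = [[2, -4], [2, -4]]. Row 1 gives 2·v1 + (-4)·v2 = 0, so take v_2 = [2, 1]^T.
V = [v_1 v_2] = [[-1, 2], [-1, 1]] has det V = 1, so V^{-1} = adj(V)/det V = [[1, -2], [1, -1]].
Modal coordinates z(0) = V^{-1} x(0): 1·2 + (-2)·(-3) = 8; 1·2 + (-1)·(-3) = 5; so z(0) = [8, 5]^T.
x_2(t) = Σ_i (v_i)_2 · z_i(0) · e^{λ_i t} (row 2 of V times the modal terms).
x_2(1.5) = (-1)·8·e^{-4·1.5} + 1·5·e^{-2·1.5} = (-8)·0.002479 + 5·0.049787 = 0.2291.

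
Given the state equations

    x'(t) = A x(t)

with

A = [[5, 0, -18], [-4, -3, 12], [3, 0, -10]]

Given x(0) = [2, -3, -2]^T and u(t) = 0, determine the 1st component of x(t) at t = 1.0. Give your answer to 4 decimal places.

det(sI - A) = s^3 - (tr A)s^2 + (M11 + M22 + M33)s - det A, where Mii is the 2×2 principal minor of A obtained by deleting row i and column i.
tr A = 5 + (-3) + (-10) = -8; M11 = (-3)·(-10) - 12·0 = 30 - 0 = 30; M22 = 5·(-10) - (-18)·3 = -50 - (-54) = 4; M33 = 5·(-3) - 0·(-4) = -15 - 0 = -15; sum of minors = 19.
det A = 5·((-3)·(-10) - 12·0) - 0·((-4)·(-10) - 12·3) + (-18)·((-4)·0 - (-3)·3) = 5·30 - 0·4 + (-18)·9 = -12.
So p(s) = det(sI - A) = s^3 + 8s^2 + 19s + 12.
Rational-root test: any integer root divides 12. Testing small divisors, s = -1 works: p(-1) = -1 + 8 + (-19) + 12 = 0, so (s + 1) is a factor.
Dividing, p(s) = (s + 1)(s^2 + 7s + 12).
Factor s^2 + 7s + 12: two numbers with sum -7 and product 12 are -3 and -4, so s^2 + 7s + 12 = (s + 3)(s + 4).
Hence p(s) = (s + 1) (s + 3) (s + 4), with roots -4, -3, -1.
The eigenvalues -4, -3, -1 are distinct and real, so A is diagonalisable and x(t) = e^{At} x(0) = V diag(e^{λ_i t}) V^{-1} x(0), where the columns of V are the eigenvectors.
λ = -4: A - (-4)I = [[9, 0, -18], [-4, 1, 12], [3, 0, -6]]. v must be orthogonal to every row; (row 1) × (row 2) = [18, -36, 9], so take v_1 = [-2, 4, -1]^T.
λ = -3: A - (-3)I = [[8, 0, -18], [-4, 0, 12], [3, 0, -7]]. v must be orthogonal to every row; (row 1) × (row 2) = [0, -24, 0], so take v_2 = [0, 1, 0]^T.
λ = -1: A - (-1)I = [[6, 0, -18], [-4, -2, 12], [3, 0, -9]]. v must be orthogonal to every row; (row 1) × (row 2) = [-36, 0, -12], so take v_3 = [3, 0, 1]^T.
V = [v_1 v_2 v_3] = [[-2, 0, 3], [4, 1, 0], [-1, 0, 1]] has det V = 1, so V^{-1} = adj(V)/det V = [[1, 0, -3], [-4, 1, 12], [1, 0, -2]].
Modal coordinates z(0) = V^{-1} x(0): 1·2 + 0·(-3) + (-3)·(-2) = 8; (-4)·2 + 1·(-3) + 12·(-2) = -35; 1·2 + 0·(-3) + (-2)·(-2) = 6; so z(0) = [8, -35, 6]^T.
x_1(t) = Σ_i (v_i)_1 · z_i(0) · e^{λ_i t} (row 1 of V times the modal terms).
x_1(1.0) = (-2)·8·e^{-4·1.0} + 0·(-35)·e^{-3·1.0} + 3·6·e^{-1·1.0} = (-16)·0.018316 + 0·0.049787 + 18·0.367879 = 6.3288.

6.3288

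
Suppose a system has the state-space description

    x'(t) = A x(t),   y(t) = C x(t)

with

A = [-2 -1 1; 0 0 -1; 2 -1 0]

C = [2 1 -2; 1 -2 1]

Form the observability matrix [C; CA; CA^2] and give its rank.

3

CA = [[-8, 0, 1], [0, -2, 3]]
CA^2 = [[18, 7, -8], [6, -3, 2]]
Observability matrix O = [C; CA; CA^2] = [[2, 1, -2], [1, -2, 1], [-8, 0, 1], [0, -2, 3], [18, 7, -8], [6, -3, 2]]
Take the 3×3 submatrix of O formed by rows 1, 2, 3: [[2, 1, -2], [1, -2, 1], [-8, 0, 1]]. Its determinant is 2·((-2)·1 - 1·0) - 1·(1·1 - 1·(-8)) + (-2)·(1·0 - (-2)·(-8)) = 2·(-2) - 1·9 + (-2)·(-16) = 19 ≠ 0.
So rank(O) ≥ 3; since O has 3 columns, rank(O) = 3.
rank(O) = 3 = n, so the pair (A, C) is completely observable.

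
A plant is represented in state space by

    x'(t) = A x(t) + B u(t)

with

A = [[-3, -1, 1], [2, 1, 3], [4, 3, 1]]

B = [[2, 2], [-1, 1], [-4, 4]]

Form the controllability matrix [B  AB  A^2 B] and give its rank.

AB = [[-9, -3], [-9, 17], [1, 15]]
A^2B = [[37, 7], [-24, 56], [-62, 54]]
Controllability matrix C = [B  AB  A^2B] = [[2, 2, -9, -3, 37, 7], [-1, 1, -9, 17, -24, 56], [-4, 4, 1, 15, -62, 54]]
Take the 3×3 submatrix of C formed by columns 1, 2, 3: [[2, 2, -9], [-1, 1, -9], [-4, 4, 1]]. Its determinant is 2·(1·1 - (-9)·4) - 2·((-1)·1 - (-9)·(-4)) + (-9)·((-1)·4 - 1·(-4)) = 2·37 - 2·(-37) + (-9)·0 = 148 ≠ 0.
So rank(C) ≥ 3; since C has 3 rows, rank(C) = 3.
rank(C) = 3 = n, so the pair (A, B) is completely controllable.

3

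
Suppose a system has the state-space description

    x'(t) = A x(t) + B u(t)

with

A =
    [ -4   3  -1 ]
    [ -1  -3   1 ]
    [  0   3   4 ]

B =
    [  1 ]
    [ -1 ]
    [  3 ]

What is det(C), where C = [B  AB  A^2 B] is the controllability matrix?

-1515

AB = [[-10], [5], [9]]
A^2B = [[46], [4], [51]]
Controllability matrix C = [B  AB  A^2B] = [[1, -10, 46], [-1, 5, 4], [3, 9, 51]]
Expanding along the first row, det(C) = 1·(5·51 - 4·9) - (-10)·((-1)·51 - 4·3) + 46·((-1)·9 - 5·3) = 1·219 - (-10)·(-63) + 46·(-24) = -1515
Since det(C) ≠ 0, rank(C) = 3 and the system is completely controllable.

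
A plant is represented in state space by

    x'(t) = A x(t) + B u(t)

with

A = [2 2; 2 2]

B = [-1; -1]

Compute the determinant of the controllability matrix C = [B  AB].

0

AB = [[-4], [-4]]
Controllability matrix C = [B  AB] = [[-1, -4], [-1, -4]]
det(C) = (-1)·(-4) - (-4)·(-1) = 4 - 4 = 0
Since det(C) = 0, rank(C) < 2 and the system is not completely controllable.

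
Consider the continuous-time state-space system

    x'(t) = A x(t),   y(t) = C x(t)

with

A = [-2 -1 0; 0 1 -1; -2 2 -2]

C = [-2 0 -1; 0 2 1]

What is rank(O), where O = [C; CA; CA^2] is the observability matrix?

CA = [[6, 0, 2], [-2, 4, -4]]
CA^2 = [[-16, -2, -4], [12, -2, 4]]
Observability matrix O = [C; CA; CA^2] = [[-2, 0, -1], [0, 2, 1], [6, 0, 2], [-2, 4, -4], [-16, -2, -4], [12, -2, 4]]
Take the 3×3 submatrix of O formed by rows 1, 2, 3: [[-2, 0, -1], [0, 2, 1], [6, 0, 2]]. Its determinant is (-2)·(2·2 - 1·0) - 0·(0·2 - 1·6) + (-1)·(0·0 - 2·6) = (-2)·4 - 0·(-6) + (-1)·(-12) = 4 ≠ 0.
So rank(O) ≥ 3; since O has 3 columns, rank(O) = 3.
rank(O) = 3 = n, so the pair (A, C) is completely observable.

3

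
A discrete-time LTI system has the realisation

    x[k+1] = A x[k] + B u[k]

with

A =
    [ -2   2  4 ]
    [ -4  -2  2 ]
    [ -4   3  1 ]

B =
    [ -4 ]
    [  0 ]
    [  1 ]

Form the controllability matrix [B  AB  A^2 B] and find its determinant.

AB = [[12], [18], [17]]
A^2B = [[80], [-50], [23]]
Controllability matrix C = [B  AB  A^2B] = [[-4, 12, 80], [0, 18, -50], [1, 17, 23]]
Expanding along the first row, det(C) = (-4)·(18·23 - (-50)·17) - 12·(0·23 - (-50)·1) + 80·(0·17 - 18·1) = (-4)·1264 - 12·50 + 80·(-18) = -7096
Since det(C) ≠ 0, rank(C) = 3 and the system is completely controllable.

-7096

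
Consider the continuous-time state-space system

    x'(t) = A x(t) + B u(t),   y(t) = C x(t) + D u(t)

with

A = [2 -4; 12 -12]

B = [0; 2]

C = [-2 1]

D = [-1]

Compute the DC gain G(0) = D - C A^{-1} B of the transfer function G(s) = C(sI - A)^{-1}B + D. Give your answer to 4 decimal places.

G(0) = C(-A)^{-1}B + D = -C A^{-1} B + D.
det A = 24, so A^{-1} = (1/24)·adj(A) = [[-1/2, 1/6], [-1/2, 1/12]]
A^{-1} B = [1/3, 1/6]^T
C A^{-1} B = -1/2
G(0) = D - C A^{-1} B = -1 - (-1/2) = -1/2 ≈ -0.5000

-0.5000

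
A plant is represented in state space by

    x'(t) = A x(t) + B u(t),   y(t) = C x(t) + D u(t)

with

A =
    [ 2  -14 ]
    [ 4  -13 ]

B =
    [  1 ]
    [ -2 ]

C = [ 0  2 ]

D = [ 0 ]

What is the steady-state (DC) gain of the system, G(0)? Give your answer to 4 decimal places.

G(0) = C(-A)^{-1}B + D = -C A^{-1} B + D.
det A = 30, so A^{-1} = (1/30)·adj(A) = [[-13/30, 7/15], [-2/15, 1/15]]
A^{-1} B = [-41/30, -4/15]^T
C A^{-1} B = -8/15
G(0) = D - C A^{-1} B = 0 - (-8/15) = 8/15 ≈ 0.5333

0.5333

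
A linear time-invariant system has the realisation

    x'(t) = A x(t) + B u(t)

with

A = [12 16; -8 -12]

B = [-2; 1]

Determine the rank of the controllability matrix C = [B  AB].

AB = [[-8], [4]]
Controllability matrix C = [B  AB] = [[-2, -8], [1, 4]]
Every column of C is a scalar multiple of column 1 = [-2, 1] (multipliers 1, 4), so the columns span a one-dimensional space.
C ≠ 0, hence rank(C) = 1.
rank(C) = 1 < n = 2, so the pair (A, B) is not completely controllable.

1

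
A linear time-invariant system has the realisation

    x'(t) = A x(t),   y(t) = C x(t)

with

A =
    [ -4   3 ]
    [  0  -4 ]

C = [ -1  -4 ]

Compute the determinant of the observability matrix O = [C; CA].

CA = [[4, 13]]
Observability matrix O = [C; CA] = [[-1, -4], [4, 13]]
det(O) = (-1)·13 - (-4)·4 = -13 - (-16) = 3
Since det(O) ≠ 0, rank(O) = 2 and the system is completely observable.

3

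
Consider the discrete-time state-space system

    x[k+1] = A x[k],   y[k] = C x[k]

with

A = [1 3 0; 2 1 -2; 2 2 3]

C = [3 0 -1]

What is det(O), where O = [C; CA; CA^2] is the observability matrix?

-388

CA = [[1, 7, -3]]
CA^2 = [[9, 4, -23]]
Observability matrix O = [C; CA; CA^2] = [[3, 0, -1], [1, 7, -3], [9, 4, -23]]
Expanding along the first row, det(O) = 3·(7·(-23) - (-3)·4) - 0·(1·(-23) - (-3)·9) + (-1)·(1·4 - 7·9) = 3·(-149) - 0·4 + (-1)·(-59) = -388
Since det(O) ≠ 0, rank(O) = 3 and the system is completely observable.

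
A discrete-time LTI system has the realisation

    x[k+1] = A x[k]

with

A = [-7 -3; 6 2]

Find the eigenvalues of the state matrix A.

-4, -1

det(zI - A) = z^2 - (tr A)z + det A, with tr A = (-7) + 2 = -5 and det A = (-7)·2 - (-3)·6 = -14 - (-18) = 4.
So p(z) = det(zI - A) = z^2 + 5z + 4.
Factor z^2 + 5z + 4: two numbers with sum -5 and product 4 are -1 and -4, so z^2 + 5z + 4 = (z + 1)(z + 4).
Hence p(z) = (z + 1) (z + 4), with roots -4, -1.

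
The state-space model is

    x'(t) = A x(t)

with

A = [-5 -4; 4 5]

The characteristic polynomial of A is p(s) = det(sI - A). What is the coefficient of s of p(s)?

0

For a 2×2 matrix, det(sI - A) = s^2 - (tr A)s + det A.
tr A = 0, det A = -9.
So p(s) = s^2 - 9.
The coefficient of s is 0.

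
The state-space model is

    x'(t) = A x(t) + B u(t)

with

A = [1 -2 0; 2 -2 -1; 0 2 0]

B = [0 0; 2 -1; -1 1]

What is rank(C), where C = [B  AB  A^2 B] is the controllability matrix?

AB = [[-4, 2], [-3, 1], [4, -2]]
A^2B = [[2, 0], [-6, 4], [-6, 2]]
Controllability matrix C = [B  AB  A^2B] = [[0, 0, -4, 2, 2, 0], [2, -1, -3, 1, -6, 4], [-1, 1, 4, -2, -6, 2]]
Take the 3×3 submatrix of C formed by columns 1, 2, 3: [[0, 0, -4], [2, -1, -3], [-1, 1, 4]]. Its determinant is 0·((-1)·4 - (-3)·1) - 0·(2·4 - (-3)·(-1)) + (-4)·(2·1 - (-1)·(-1)) = 0·(-1) - 0·5 + (-4)·1 = -4 ≠ 0.
So rank(C) ≥ 3; since C has 3 rows, rank(C) = 3.
rank(C) = 3 = n, so the pair (A, B) is completely controllable.

3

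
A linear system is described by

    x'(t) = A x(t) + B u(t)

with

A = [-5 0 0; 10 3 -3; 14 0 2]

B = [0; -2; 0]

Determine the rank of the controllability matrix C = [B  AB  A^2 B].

1

AB = [[0], [-6], [0]]
A^2B = [[0], [-18], [0]]
Controllability matrix C = [B  AB  A^2B] = [[0, 0, 0], [-2, -6, -18], [0, 0, 0]]
Every column of C is a scalar multiple of column 1 = [0, -2, 0] (multipliers 1, 3, 9), so the columns span a one-dimensional space.
C ≠ 0, hence rank(C) = 1.
rank(C) = 1 < n = 3, so the pair (A, B) is not completely controllable.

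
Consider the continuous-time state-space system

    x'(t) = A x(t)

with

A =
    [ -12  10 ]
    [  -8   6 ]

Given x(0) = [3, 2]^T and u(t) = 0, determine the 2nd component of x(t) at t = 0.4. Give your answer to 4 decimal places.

-0.0911

det(sI - A) = s^2 - (tr A)s + det A, with tr A = (-12) + 6 = -6 and det A = (-12)·6 - 10·(-8) = -72 - (-80) = 8.
So p(s) = det(sI - A) = s^2 + 6s + 8.
Factor s^2 + 6s + 8: two numbers with sum -6 and product 8 are -2 and -4, so s^2 + 6s + 8 = (s + 2)(s + 4).
Hence p(s) = (s + 2) (s + 4), with roots -4, -2.
The eigenvalues -4, -2 are distinct and real, so A is diagonalisable and x(t) = e^{At} x(0) = V diag(e^{λ_i t}) V^{-1} x(0), where the columns of V are the eigenvectors.
λ = -4: A - (-4)I = [[-8, 10], [-8, 10]]. Row 1 gives (-8)·v1 + 10·v2 = 0, so take v_1 = [5, 4]^T.
λ = -2: A - (-2)I = [[-10, 10], [-8, 8]]. Row 1 gives (-10)·v1 + 10·v2 = 0, so take v_2 = [1, 1]^T.
V = [v_1 v_2] = [[5, 1], [4, 1]] has det V = 1, so V^{-1} = adj(V)/det V = [[1, -1], [-4, 5]].
Modal coordinates z(0) = V^{-1} x(0): 1·3 + (-1)·2 = 1; (-4)·3 + 5·2 = -2; so z(0) = [1, -2]^T.
x_2(t) = Σ_i (v_i)_2 · z_i(0) · e^{λ_i t} (row 2 of V times the modal terms).
x_2(0.4) = 4·1·e^{-4·0.4} + 1·(-2)·e^{-2·0.4} = 4·0.201897 + (-2)·0.449329 = -0.0911.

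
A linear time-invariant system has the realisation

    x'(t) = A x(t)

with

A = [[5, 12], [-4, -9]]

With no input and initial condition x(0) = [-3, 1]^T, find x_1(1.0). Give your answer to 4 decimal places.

det(sI - A) = s^2 - (tr A)s + det A, with tr A = 5 + (-9) = -4 and det A = 5·(-9) - 12·(-4) = -45 - (-48) = 3.
So p(s) = det(sI - A) = s^2 + 4s + 3.
Factor s^2 + 4s + 3: two numbers with sum -4 and product 3 are -1 and -3, so s^2 + 4s + 3 = (s + 1)(s + 3).
Hence p(s) = (s + 1) (s + 3), with roots -3, -1.
The eigenvalues -3, -1 are distinct and real, so A is diagonalisable and x(t) = e^{At} x(0) = V diag(e^{λ_i t}) V^{-1} x(0), where the columns of V are the eigenvectors.
λ = -3: A - (-3)I = [[8, 12], [-4, -6]]. Row 1 gives 8·v1 + 12·v2 = 0, so take v_1 = [3, -2]^T.
λ = -1: A - (-1)I = [[6, 12], [-4, -8]]. Row 1 gives 6·v1 + 12·v2 = 0, so take v_2 = [2, -1]^T.
V = [v_1 v_2] = [[3, 2], [-2, -1]] has det V = 1, so V^{-1} = adj(V)/det V = [[-1, -2], [2, 3]].
Modal coordinates z(0) = V^{-1} x(0): (-1)·(-3) + (-2)·1 = 1; 2·(-3) + 3·1 = -3; so z(0) = [1, -3]^T.
x_1(t) = Σ_i (v_i)_1 · z_i(0) · e^{λ_i t} (row 1 of V times the modal terms).
x_1(1.0) = 3·1·e^{-3·1.0} + 2·(-3)·e^{-1·1.0} = 3·0.049787 + (-6)·0.367879 = -2.0579.

-2.0579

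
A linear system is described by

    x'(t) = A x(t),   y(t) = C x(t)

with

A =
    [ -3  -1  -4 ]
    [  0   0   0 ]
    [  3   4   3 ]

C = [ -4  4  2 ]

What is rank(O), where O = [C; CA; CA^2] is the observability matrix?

3

CA = [[18, 12, 22]]
CA^2 = [[12, 70, -6]]
Observability matrix O = [C; CA; CA^2] = [[-4, 4, 2], [18, 12, 22], [12, 70, -6]]
det(O) = (-4)·(12·(-6) - 22·70) - 4·(18·(-6) - 22·12) + 2·(18·70 - 12·12) = (-4)·(-1612) - 4·(-372) + 2·1116 = 10168 ≠ 0, so rank(O) = 3.
rank(O) = 3 = n, so the pair (A, C) is completely observable.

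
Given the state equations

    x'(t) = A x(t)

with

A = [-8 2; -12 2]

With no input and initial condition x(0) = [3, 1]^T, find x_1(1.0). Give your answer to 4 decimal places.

-0.5302

det(sI - A) = s^2 - (tr A)s + det A, with tr A = (-8) + 2 = -6 and det A = (-8)·2 - 2·(-12) = -16 - (-24) = 8.
So p(s) = det(sI - A) = s^2 + 6s + 8.
Factor s^2 + 6s + 8: two numbers with sum -6 and product 8 are -2 and -4, so s^2 + 6s + 8 = (s + 2)(s + 4).
Hence p(s) = (s + 2) (s + 4), with roots -4, -2.
The eigenvalues -4, -2 are distinct and real, so A is diagonalisable and x(t) = e^{At} x(0) = V diag(e^{λ_i t}) V^{-1} x(0), where the columns of V are the eigenvectors.
λ = -4: A - (-4)I = [[-4, 2], [-12, 6]]. Row 1 gives (-4)·v1 + 2·v2 = 0, so take v_1 = [-1, -2]^T.
λ = -2: A - (-2)I = [[-6, 2], [-12, 4]]. Row 1 gives (-6)·v1 + 2·v2 = 0, so take v_2 = [1, 3]^T.
V = [v_1 v_2] = [[-1, 1], [-2, 3]] has det V = -1, so V^{-1} = adj(V)/det V = [[-3, 1], [-2, 1]].
Modal coordinates z(0) = V^{-1} x(0): (-3)·3 + 1·1 = -8; (-2)·3 + 1·1 = -5; so z(0) = [-8, -5]^T.
x_1(t) = Σ_i (v_i)_1 · z_i(0) · e^{λ_i t} (row 1 of V times the modal terms).
x_1(1.0) = (-1)·(-8)·e^{-4·1.0} + 1·(-5)·e^{-2·1.0} = 8·0.01831564 + (-5)·0.13533528 = -0.5302.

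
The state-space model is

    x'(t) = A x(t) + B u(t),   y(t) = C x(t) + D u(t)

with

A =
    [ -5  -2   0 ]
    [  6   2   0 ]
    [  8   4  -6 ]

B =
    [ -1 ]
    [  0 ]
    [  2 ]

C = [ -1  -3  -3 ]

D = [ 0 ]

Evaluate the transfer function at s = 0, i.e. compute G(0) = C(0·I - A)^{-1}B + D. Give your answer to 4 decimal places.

9.0000

G(0) = C(-A)^{-1}B + D = -C A^{-1} B + D.
det A = -12, so A^{-1} = (1/-12)·adj(A) = [[1, 1, 0], [-3, -5/2, 0], [-2/3, -1/3, -1/6]]
A^{-1} B = [-1, 3, 1/3]^T
C A^{-1} B = -9
G(0) = D - C A^{-1} B = 0 - (-9) = 9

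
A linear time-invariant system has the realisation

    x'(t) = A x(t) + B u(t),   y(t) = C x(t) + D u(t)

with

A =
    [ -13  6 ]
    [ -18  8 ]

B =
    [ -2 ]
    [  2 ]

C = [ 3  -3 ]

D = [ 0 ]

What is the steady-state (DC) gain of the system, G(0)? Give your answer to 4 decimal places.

-25.5000

G(0) = C(-A)^{-1}B + D = -C A^{-1} B + D.
det A = 4, so A^{-1} = (1/4)·adj(A) = [[2, -3/2], [9/2, -13/4]]
A^{-1} B = [-7, -31/2]^T
C A^{-1} B = 51/2
G(0) = D - C A^{-1} B = 0 - (51/2) = -51/2 ≈ -25.5000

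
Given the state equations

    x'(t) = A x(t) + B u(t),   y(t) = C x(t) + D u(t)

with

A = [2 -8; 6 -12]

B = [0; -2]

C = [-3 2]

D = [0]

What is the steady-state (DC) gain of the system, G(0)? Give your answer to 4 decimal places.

G(0) = C(-A)^{-1}B + D = -C A^{-1} B + D.
det A = 24, so A^{-1} = (1/24)·adj(A) = [[-1/2, 1/3], [-1/4, 1/12]]
A^{-1} B = [-2/3, -1/6]^T
C A^{-1} B = 5/3
G(0) = D - C A^{-1} B = 0 - (5/3) = -5/3 ≈ -1.6667

-1.6667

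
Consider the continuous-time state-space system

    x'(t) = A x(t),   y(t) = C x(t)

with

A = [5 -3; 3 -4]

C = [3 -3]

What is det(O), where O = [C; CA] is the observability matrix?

CA = [[6, 3]]
Observability matrix O = [C; CA] = [[3, -3], [6, 3]]
det(O) = 3·3 - (-3)·6 = 9 - (-18) = 27
Since det(O) ≠ 0, rank(O) = 2 and the system is completely observable.

27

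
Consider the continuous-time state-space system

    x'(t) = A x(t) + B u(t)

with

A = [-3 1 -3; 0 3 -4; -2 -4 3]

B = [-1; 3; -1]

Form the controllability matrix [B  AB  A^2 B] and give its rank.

3

AB = [[9], [13], [-13]]
A^2B = [[25], [91], [-109]]
Controllability matrix C = [B  AB  A^2B] = [[-1, 9, 25], [3, 13, 91], [-1, -13, -109]]
det(C) = (-1)·(13·(-109) - 91·(-13)) - 9·(3·(-109) - 91·(-1)) + 25·(3·(-13) - 13·(-1)) = (-1)·(-234) - 9·(-236) + 25·(-26) = 1708 ≠ 0, so rank(C) = 3.
rank(C) = 3 = n, so the pair (A, B) is completely controllable.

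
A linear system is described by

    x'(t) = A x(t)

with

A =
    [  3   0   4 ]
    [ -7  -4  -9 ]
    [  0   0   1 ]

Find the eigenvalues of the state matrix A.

-4, 1, 3

det(sI - A) = s^3 - (tr A)s^2 + (M11 + M22 + M33)s - det A, where Mii is the 2×2 principal minor of A obtained by deleting row i and column i.
tr A = 3 + (-4) + 1 = 0; M11 = (-4)·1 - (-9)·0 = -4 - 0 = -4; M22 = 3·1 - 4·0 = 3 - 0 = 3; M33 = 3·(-4) - 0·(-7) = -12 - 0 = -12; sum of minors = -13.
det A = 3·((-4)·1 - (-9)·0) - 0·((-7)·1 - (-9)·0) + 4·((-7)·0 - (-4)·0) = 3·(-4) - 0·(-7) + 4·0 = -12.
So p(s) = det(sI - A) = s^3 - 13s + 12.
Rational-root test: any integer root divides 12. Testing small divisors, s = 1 works: p(1) = 1 + 0 + (-13) + 12 = 0, so (s - 1) is a factor.
Dividing, p(s) = (s - 1)(s^2 + s - 12).
Factor s^2 + s - 12: two numbers with sum -1 and product -12 are 3 and -4, so s^2 + s - 12 = (s - 3)(s + 4).
Hence p(s) = (s - 3) (s - 1) (s + 4), with roots -4, 1, 3.
At least one eigenvalue has non-negative real part, so the system is not asymptotically stable.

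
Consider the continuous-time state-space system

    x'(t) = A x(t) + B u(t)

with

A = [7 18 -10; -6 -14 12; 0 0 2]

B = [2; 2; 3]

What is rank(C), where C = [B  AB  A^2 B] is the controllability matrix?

2

AB = [[20], [-4], [6]]
A^2B = [[8], [8], [12]]
Controllability matrix C = [B  AB  A^2B] = [[2, 20, 8], [2, -4, 8], [3, 6, 12]]
The rows r1, r2, r3 of C are linearly dependent: -r1 - 2·r2 + 2·r3 = 0 (check each entry), so rank(C) ≤ 2.
The 2×2 minor from rows 1, 2, columns 1, 2 is 2·(-4) - 20·2 = -8 - 40 = -48 ≠ 0, so rank(C) = 2.
rank(C) = 2 < n = 3, so the pair (A, B) is not completely controllable.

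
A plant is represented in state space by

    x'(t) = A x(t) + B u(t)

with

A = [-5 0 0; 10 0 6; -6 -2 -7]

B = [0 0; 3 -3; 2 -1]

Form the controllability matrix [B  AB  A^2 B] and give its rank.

AB = [[0, 0], [12, -6], [-20, 13]]
A^2B = [[0, 0], [-120, 78], [116, -79]]
Controllability matrix C = [B  AB  A^2B] = [[0, 0, 0, 0, 0, 0], [3, -3, 12, -6, -120, 78], [2, -1, -20, 13, 116, -79]]
Row 1 of C is identically zero, so rank(C) ≤ 2.
The 2×2 minor from rows 2, 3, columns 1, 2 is 3·(-1) - (-3)·2 = -3 - (-6) = 3 ≠ 0, so rank(C) = 2.
rank(C) = 2 < n = 3, so the pair (A, B) is not completely controllable.

2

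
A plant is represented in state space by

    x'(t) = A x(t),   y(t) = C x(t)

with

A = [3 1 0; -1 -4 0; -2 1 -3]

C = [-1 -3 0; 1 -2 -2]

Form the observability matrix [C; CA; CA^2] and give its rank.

3

CA = [[0, 11, 0], [9, 7, 6]]
CA^2 = [[-11, -44, 0], [8, -13, -18]]
Observability matrix O = [C; CA; CA^2] = [[-1, -3, 0], [1, -2, -2], [0, 11, 0], [9, 7, 6], [-11, -44, 0], [8, -13, -18]]
Take the 3×3 submatrix of O formed by rows 1, 2, 3: [[-1, -3, 0], [1, -2, -2], [0, 11, 0]]. Its determinant is (-1)·((-2)·0 - (-2)·11) - (-3)·(1·0 - (-2)·0) + 0·(1·11 - (-2)·0) = (-1)·22 - (-3)·0 + 0·11 = -22 ≠ 0.
So rank(O) ≥ 3; since O has 3 columns, rank(O) = 3.
rank(O) = 3 = n, so the pair (A, C) is completely observable.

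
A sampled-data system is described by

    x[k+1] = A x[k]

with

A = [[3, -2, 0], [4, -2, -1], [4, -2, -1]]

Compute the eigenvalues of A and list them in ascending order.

det(zI - A) = z^3 - (tr A)z^2 + (M11 + M22 + M33)z - det A, where Mii is the 2×2 principal minor of A obtained by deleting row i and column i.
tr A = 3 + (-2) + (-1) = 0; M11 = (-2)·(-1) - (-1)·(-2) = 2 - 2 = 0; M22 = 3·(-1) - 0·4 = -3 - 0 = -3; M33 = 3·(-2) - (-2)·4 = -6 - (-8) = 2; sum of minors = -1.
det A = 3·((-2)·(-1) - (-1)·(-2)) - (-2)·(4·(-1) - (-1)·4) + 0·(4·(-2) - (-2)·4) = 3·0 - (-2)·0 + 0·0 = 0.
So p(z) = det(zI - A) = z^3 - z.
The constant term is 0, so p(z) = z(z^2 - 1).
Factor z^2 - 1: two numbers with sum 0 and product -1 are 1 and -1, so z^2 - 1 = (z - 1)(z + 1).
Hence p(z) = z (z - 1) (z + 1), with roots -1, 0, 1.

-1, 0, 1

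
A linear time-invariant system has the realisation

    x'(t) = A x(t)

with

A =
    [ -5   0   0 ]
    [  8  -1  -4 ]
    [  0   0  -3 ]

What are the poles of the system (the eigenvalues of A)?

det(sI - A) = s^3 - (tr A)s^2 + (M11 + M22 + M33)s - det A, where Mii is the 2×2 principal minor of A obtained by deleting row i and column i.
tr A = (-5) + (-1) + (-3) = -9; M11 = (-1)·(-3) - (-4)·0 = 3 - 0 = 3; M22 = (-5)·(-3) - 0·0 = 15 - 0 = 15; M33 = (-5)·(-1) - 0·8 = 5 - 0 = 5; sum of minors = 23.
det A = (-5)·((-1)·(-3) - (-4)·0) - 0·(8·(-3) - (-4)·0) + 0·(8·0 - (-1)·0) = (-5)·3 - 0·(-24) + 0·0 = -15.
So p(s) = det(sI - A) = s^3 + 9s^2 + 23s + 15.
Rational-root test: any integer root divides 15. Testing small divisors, s = -1 works: p(-1) = -1 + 9 + (-23) + 15 = 0, so (s + 1) is a factor.
Dividing, p(s) = (s + 1)(s^2 + 8s + 15).
Factor s^2 + 8s + 15: two numbers with sum -8 and product 15 are -3 and -5, so s^2 + 8s + 15 = (s + 3)(s + 5).
Hence p(s) = (s + 1) (s + 3) (s + 5), with roots -5, -3, -1.
All eigenvalues have negative real part, so the system is asymptotically stable.

-5, -3, -1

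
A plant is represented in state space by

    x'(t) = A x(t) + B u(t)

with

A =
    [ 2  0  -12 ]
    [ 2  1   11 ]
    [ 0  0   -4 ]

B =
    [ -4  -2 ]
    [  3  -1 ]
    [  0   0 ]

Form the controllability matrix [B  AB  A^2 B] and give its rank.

AB = [[-8, -4], [-5, -5], [0, 0]]
A^2B = [[-16, -8], [-21, -13], [0, 0]]
Controllability matrix C = [B  AB  A^2B] = [[-4, -2, -8, -4, -16, -8], [3, -1, -5, -5, -21, -13], [0, 0, 0, 0, 0, 0]]
Row 3 of C is identically zero, so rank(C) ≤ 2.
The 2×2 minor from rows 1, 2, columns 1, 2 is (-4)·(-1) - (-2)·3 = 4 - (-6) = 10 ≠ 0, so rank(C) = 2.
rank(C) = 2 < n = 3, so the pair (A, B) is not completely controllable.

2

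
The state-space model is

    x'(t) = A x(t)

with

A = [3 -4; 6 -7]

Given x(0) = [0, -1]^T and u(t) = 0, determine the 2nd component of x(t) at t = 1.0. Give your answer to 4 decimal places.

det(sI - A) = s^2 - (tr A)s + det A, with tr A = 3 + (-7) = -4 and det A = 3·(-7) - (-4)·6 = -21 - (-24) = 3.
So p(s) = det(sI - A) = s^2 + 4s + 3.
Factor s^2 + 4s + 3: two numbers with sum -4 and product 3 are -1 and -3, so s^2 + 4s + 3 = (s + 1)(s + 3).
Hence p(s) = (s + 1) (s + 3), with roots -3, -1.
The eigenvalues -3, -1 are distinct and real, so A is diagonalisable and x(t) = e^{At} x(0) = V diag(e^{λ_i t}) V^{-1} x(0), where the columns of V are the eigenvectors.
λ = -3: A - (-3)I = [[6, -4], [6, -4]]. Row 1 gives 6·v1 + (-4)·v2 = 0, so take v_1 = [2, 3]^T.
λ = -1: A - (-1)I = [[4, -4], [6, -6]]. Row 1 gives 4·v1 + (-4)·v2 = 0, so take v_2 = [1, 1]^T.
V = [v_1 v_2] = [[2, 1], [3, 1]] has det V = -1, so V^{-1} = adj(V)/det V = [[-1, 1], [3, -2]].
Modal coordinates z(0) = V^{-1} x(0): (-1)·0 + 1·(-1) = -1; 3·0 + (-2)·(-1) = 2; so z(0) = [-1, 2]^T.
x_2(t) = Σ_i (v_i)_2 · z_i(0) · e^{λ_i t} (row 2 of V times the modal terms).
x_2(1.0) = 3·(-1)·e^{-3·1.0} + 1·2·e^{-1·1.0} = (-3)·0.049787 + 2·0.367879 = 0.5864.

0.5864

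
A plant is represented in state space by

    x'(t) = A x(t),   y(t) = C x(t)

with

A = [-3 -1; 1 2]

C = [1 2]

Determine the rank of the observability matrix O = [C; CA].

2

CA = [[-1, 3]]
Observability matrix O = [C; CA] = [[1, 2], [-1, 3]]
det(O) = 1·3 - 2·(-1) = 3 - (-2) = 5 ≠ 0, so rank(O) = 2.
rank(O) = 2 = n, so the pair (A, C) is completely observable.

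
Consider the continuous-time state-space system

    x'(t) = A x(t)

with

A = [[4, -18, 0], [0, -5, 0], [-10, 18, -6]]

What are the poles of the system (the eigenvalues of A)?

det(sI - A) = s^3 - (tr A)s^2 + (M11 + M22 + M33)s - det A, where Mii is the 2×2 principal minor of A obtained by deleting row i and column i.
tr A = 4 + (-5) + (-6) = -7; M11 = (-5)·(-6) - 0·18 = 30 - 0 = 30; M22 = 4·(-6) - 0·(-10) = -24 - 0 = -24; M33 = 4·(-5) - (-18)·0 = -20 - 0 = -20; sum of minors = -14.
det A = 4·((-5)·(-6) - 0·18) - (-18)·(0·(-6) - 0·(-10)) + 0·(0·18 - (-5)·(-10)) = 4·30 - (-18)·0 + 0·(-50) = 120.
So p(s) = det(sI - A) = s^3 + 7s^2 - 14s - 120.
Rational-root test: any integer root divides -120. Testing small divisors, s = 4 works: p(4) = 64 + 112 + (-56) + (-120) = 0, so (s - 4) is a factor.
Dividing, p(s) = (s - 4)(s^2 + 11s + 30).
Factor s^2 + 11s + 30: two numbers with sum -11 and product 30 are -5 and -6, so s^2 + 11s + 30 = (s + 5)(s + 6).
Hence p(s) = (s - 4) (s + 5) (s + 6), with roots -6, -5, 4.
At least one eigenvalue has non-negative real part, so the system is not asymptotically stable.

-6, -5, 4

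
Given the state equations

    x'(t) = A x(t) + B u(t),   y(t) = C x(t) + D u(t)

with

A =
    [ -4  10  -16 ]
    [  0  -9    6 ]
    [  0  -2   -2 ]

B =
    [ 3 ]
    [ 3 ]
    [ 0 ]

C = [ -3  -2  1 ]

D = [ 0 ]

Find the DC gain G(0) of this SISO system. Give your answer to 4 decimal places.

-6.7500

G(0) = C(-A)^{-1}B + D = -C A^{-1} B + D.
det A = -120, so A^{-1} = (1/-120)·adj(A) = [[-1/4, -13/30, 7/10], [0, -1/15, -1/5], [0, 1/15, -3/10]]
A^{-1} B = [-41/20, -1/5, 1/5]^T
C A^{-1} B = 27/4
G(0) = D - C A^{-1} B = 0 - (27/4) = -27/4 ≈ -6.7500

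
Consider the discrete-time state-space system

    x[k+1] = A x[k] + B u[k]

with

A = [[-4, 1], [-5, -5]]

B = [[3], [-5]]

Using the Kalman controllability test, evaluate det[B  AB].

-55

AB = [[-17], [10]]
Controllability matrix C = [B  AB] = [[3, -17], [-5, 10]]
det(C) = 3·10 - (-17)·(-5) = 30 - 85 = -55
Since det(C) ≠ 0, rank(C) = 2 and the system is completely controllable.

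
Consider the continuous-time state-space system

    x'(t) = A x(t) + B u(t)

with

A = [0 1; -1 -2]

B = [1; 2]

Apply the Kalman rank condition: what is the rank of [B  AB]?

2

AB = [[2], [-5]]
Controllability matrix C = [B  AB] = [[1, 2], [2, -5]]
det(C) = 1·(-5) - 2·2 = -5 - 4 = -9 ≠ 0, so rank(C) = 2.
rank(C) = 2 = n, so the pair (A, B) is completely controllable.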